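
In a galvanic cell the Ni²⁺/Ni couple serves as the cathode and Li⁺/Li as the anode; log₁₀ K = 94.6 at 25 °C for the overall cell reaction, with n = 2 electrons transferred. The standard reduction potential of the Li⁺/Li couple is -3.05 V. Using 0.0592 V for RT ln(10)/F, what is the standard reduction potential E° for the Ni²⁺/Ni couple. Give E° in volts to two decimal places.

-0.25 V

E°cell = (0.0592/n)·log K = (0.0592/2)(94.6) = +2.800 V.
Since Ni²⁺/Ni is the cathode and Li⁺/Li the anode, E°cell = E°(Ni²⁺/Ni) − E°(Li⁺/Li).
So E°(Ni²⁺/Ni) = E°cell + E°(Li⁺/Li) = +2.800 + (-3.05) = -0.25 V.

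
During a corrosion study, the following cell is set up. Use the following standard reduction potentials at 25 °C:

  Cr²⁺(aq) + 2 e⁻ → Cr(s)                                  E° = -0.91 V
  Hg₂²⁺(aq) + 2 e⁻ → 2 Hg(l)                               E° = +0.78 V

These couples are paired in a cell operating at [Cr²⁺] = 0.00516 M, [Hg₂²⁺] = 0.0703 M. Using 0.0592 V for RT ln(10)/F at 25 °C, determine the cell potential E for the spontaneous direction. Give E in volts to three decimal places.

Hg₂²⁺/Hg is the cathode (higher E°), Cr²⁺/Cr the anode: E°cell = +0.78 − (-0.91) = +1.69 V, n = 2.
Overall: Hg₂²⁺(aq) + Cr(s) → 2 Hg(l) + Cr²⁺(aq)
Q = [Cr²⁺] / ([Hg₂²⁺]); log Q = -1.134.
E = E° − (0.0592/n) log Q = +1.69 − (0.0592/2)(-1.134) = +1.724 V.

+1.724 V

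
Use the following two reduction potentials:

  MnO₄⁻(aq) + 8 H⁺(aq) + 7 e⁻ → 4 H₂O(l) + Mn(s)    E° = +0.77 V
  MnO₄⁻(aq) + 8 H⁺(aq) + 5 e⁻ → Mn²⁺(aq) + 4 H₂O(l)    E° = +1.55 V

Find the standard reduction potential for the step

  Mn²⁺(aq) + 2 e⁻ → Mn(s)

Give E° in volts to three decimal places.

Sequential free energies add, so n₃E°₃ = n₁E°₁ + n₂E°₂.
With n₃ = 7, and the known step contributing 5×(+1.55) V, the unknown satisfies 2·E° = 7×(+0.77) − 5×(+1.55) = -2.360.
E° = -2.360 / 2 = -1.180 V.

-1.180 V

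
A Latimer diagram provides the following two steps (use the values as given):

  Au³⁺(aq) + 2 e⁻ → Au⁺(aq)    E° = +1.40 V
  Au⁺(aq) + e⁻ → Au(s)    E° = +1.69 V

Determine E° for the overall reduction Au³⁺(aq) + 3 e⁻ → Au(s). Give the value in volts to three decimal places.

+1.497 V

Since ΔG° = −nFE° is additive over sequential reductions, n₃E°₃ = n₁E°₁ + n₂E°₂.
E°₃ = (2×+1.40 + 1×+1.69) / 3 = (+4.490) / 3 = +1.497 V.
Simply averaging or adding the two E° values would be wrong; the electron-weighted sum is required.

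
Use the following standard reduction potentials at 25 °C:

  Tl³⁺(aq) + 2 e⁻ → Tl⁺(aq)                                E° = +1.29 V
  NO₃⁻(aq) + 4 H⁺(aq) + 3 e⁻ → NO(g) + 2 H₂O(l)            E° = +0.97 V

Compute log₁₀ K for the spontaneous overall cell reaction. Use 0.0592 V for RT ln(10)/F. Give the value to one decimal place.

32.4

Cathode: Tl³⁺/Tl⁺; anode: NO₃⁻/NO. E°cell = +0.32 V, n = 6.
log K = nE°cell / 0.0592 = (6)(+0.32) / 0.0592 = 32.4.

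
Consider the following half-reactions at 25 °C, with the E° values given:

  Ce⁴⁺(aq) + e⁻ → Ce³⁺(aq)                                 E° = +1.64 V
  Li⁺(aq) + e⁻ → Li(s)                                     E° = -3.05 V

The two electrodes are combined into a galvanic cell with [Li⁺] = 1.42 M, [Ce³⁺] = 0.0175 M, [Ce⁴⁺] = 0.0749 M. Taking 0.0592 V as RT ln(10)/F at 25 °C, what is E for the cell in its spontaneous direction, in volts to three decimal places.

Ce⁴⁺/Ce³⁺ is the cathode (higher E°), Li⁺/Li the anode: E°cell = +1.64 − (-3.05) = +4.69 V, n = 1.
Overall: Ce⁴⁺(aq) + Li(s) → Ce³⁺(aq) + Li⁺(aq)
Q = [Ce³⁺]·[Li⁺] / ([Ce⁴⁺]); log Q = -0.479.
E = E° − (0.0592/n) log Q = +4.69 − (0.0592/1)(-0.479) = +4.718 V.

+4.718 V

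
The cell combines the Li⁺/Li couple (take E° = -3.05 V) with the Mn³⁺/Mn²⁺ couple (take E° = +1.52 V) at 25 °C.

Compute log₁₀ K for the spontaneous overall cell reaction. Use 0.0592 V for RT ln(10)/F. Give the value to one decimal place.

Cathode: Mn³⁺/Mn²⁺; anode: Li⁺/Li. E°cell = +4.57 V, n = 1.
log K = nE°cell / 0.0592 = (1)(+4.57) / 0.0592 = 77.2.

77.2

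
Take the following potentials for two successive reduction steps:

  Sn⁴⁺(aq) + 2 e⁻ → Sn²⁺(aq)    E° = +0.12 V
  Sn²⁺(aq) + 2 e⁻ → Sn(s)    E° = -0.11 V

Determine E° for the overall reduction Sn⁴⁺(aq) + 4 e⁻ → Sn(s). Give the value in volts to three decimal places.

Standard free energies of sequential steps add: ΔG°₃ = ΔG°₁ + ΔG°₂, so n₃E°₃ = n₁E°₁ + n₂E°₂.
E°₃ = (2×+0.12 + 2×-0.11) / 4 = (+0.020) / 4 = +0.005 V.

+0.005 V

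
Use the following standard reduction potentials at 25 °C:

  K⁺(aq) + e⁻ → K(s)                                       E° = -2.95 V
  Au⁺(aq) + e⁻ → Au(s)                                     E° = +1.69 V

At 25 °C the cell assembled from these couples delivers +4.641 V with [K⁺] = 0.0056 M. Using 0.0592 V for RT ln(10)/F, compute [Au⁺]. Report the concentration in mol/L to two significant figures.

Au⁺/Au is the cathode, K⁺/K the anode: E°cell = +4.64 V, n = 1.
Overall reaction: Au⁺(aq) + K(s) → Au(s) + K⁺(aq); Q = [K⁺]^1/[Au⁺]^1.
From E = E° − (0.0592/n) log Q: log Q = (E° − E)·n/0.0592 = (+4.64 − (+4.641))·1/0.0592 = -0.0169.
So 1·log[Au⁺] = 1·log(0.0056) − log Q = -2.2518 − (-0.0169) = -2.2349; [Au⁺] = 10^(-2.2349) ≈ 0.0058 M.

0.0058 M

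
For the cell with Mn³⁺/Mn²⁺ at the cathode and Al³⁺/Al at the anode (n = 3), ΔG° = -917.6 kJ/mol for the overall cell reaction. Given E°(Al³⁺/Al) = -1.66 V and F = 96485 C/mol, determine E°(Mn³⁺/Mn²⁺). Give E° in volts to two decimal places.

E°cell = −ΔG°/(nF) = −(-917.6×10³)/((3)(96485)) = +3.170 V.
Since Mn³⁺/Mn²⁺ is the cathode and Al³⁺/Al the anode, E°cell = E°(Mn³⁺/Mn²⁺) − E°(Al³⁺/Al).
So E°(Mn³⁺/Mn²⁺) = E°cell + E°(Al³⁺/Al) = +3.170 + (-1.66) = +1.51 V.

+1.51 V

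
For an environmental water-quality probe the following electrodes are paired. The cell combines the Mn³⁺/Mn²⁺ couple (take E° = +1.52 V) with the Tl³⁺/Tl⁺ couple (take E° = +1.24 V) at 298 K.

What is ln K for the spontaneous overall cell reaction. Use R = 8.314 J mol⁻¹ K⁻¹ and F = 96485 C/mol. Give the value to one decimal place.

Cathode: Mn³⁺/Mn²⁺; anode: Tl³⁺/Tl⁺. E°cell = (+1.52) − (+1.24) = +0.28 V, with n = 2.
ΔG° = −nFE° = −RT ln K, so ln K = nFE°/(RT) = (2)(96485)(+0.28) / ((8.314)(298)) = 21.808.

21.8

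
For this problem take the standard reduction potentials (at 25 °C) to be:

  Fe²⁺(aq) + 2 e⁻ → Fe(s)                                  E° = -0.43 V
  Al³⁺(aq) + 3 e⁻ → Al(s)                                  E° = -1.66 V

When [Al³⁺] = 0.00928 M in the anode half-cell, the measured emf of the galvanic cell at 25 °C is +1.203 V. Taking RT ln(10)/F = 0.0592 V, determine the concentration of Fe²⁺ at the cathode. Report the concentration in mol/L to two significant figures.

Fe²⁺/Fe is the cathode, Al³⁺/Al the anode: E°cell = +1.23 V, n = 6.
Overall reaction: 3 Fe²⁺(aq) + 2 Al(s) → 3 Fe(s) + 2 Al³⁺(aq); Q = [Al³⁺]^2/[Fe²⁺]^3.
From E = E° − (0.0592/n) log Q: log Q = (E° − E)·n/0.0592 = (+1.23 − (+1.203))·6/0.0592 = 2.7365.
So 3·log[Fe²⁺] = 2·log(0.00928) − log Q = -4.0649 − (2.7365) = -6.8014; log[Fe²⁺] = -6.8014 / 3 = -2.2671; [Fe²⁺] = 10^(-2.2671) ≈ 0.0054 M.

0.0054 M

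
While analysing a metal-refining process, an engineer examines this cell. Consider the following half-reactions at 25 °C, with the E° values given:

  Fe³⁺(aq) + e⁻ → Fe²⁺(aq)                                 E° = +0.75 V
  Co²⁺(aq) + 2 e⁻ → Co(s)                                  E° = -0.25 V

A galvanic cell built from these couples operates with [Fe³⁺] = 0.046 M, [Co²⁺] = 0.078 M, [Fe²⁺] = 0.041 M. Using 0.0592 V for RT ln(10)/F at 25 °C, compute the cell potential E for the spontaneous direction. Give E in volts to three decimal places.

+1.036 V

Fe³⁺/Fe²⁺ is the cathode (higher E°), Co²⁺/Co the anode: E°cell = +0.75 − (-0.25) = +1.00 V, n = 2.
Overall: 2 Fe³⁺(aq) + Co(s) → 2 Fe²⁺(aq) + Co²⁺(aq)
Q = [Fe²⁺]^2·[Co²⁺] / ([Fe³⁺]^2); log Q = -1.208.
E = E° − (0.0592/n) log Q = +1.00 − (0.0592/2)(-1.208) = +1.036 V.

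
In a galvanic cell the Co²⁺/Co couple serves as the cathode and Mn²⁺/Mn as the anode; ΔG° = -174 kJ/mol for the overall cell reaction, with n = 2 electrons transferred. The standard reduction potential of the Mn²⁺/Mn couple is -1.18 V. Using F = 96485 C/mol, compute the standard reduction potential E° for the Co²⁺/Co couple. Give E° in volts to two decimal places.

-0.28 V

E°cell = −ΔG°/(nF) = −(-174×10³)/((2)(96485)) = +0.902 V.
Since Co²⁺/Co is the cathode and Mn²⁺/Mn the anode, E°cell = E°(Co²⁺/Co) − E°(Mn²⁺/Mn).
So E°(Co²⁺/Co) = E°cell + E°(Mn²⁺/Mn) = +0.902 + (-1.18) = -0.28 V.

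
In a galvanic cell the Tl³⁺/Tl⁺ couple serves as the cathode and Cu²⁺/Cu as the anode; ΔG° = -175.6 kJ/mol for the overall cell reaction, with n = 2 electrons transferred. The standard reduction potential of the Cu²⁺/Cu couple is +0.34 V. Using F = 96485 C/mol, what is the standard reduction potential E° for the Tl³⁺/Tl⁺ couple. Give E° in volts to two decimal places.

+1.25 V

E°cell = −ΔG°/(nF) = −(-175.6×10³)/((2)(96485)) = +0.910 V.
Since Tl³⁺/Tl⁺ is the cathode and Cu²⁺/Cu the anode, E°cell = E°(Tl³⁺/Tl⁺) − E°(Cu²⁺/Cu).
So E°(Tl³⁺/Tl⁺) = E°cell + E°(Cu²⁺/Cu) = +0.910 + (+0.34) = +1.25 V.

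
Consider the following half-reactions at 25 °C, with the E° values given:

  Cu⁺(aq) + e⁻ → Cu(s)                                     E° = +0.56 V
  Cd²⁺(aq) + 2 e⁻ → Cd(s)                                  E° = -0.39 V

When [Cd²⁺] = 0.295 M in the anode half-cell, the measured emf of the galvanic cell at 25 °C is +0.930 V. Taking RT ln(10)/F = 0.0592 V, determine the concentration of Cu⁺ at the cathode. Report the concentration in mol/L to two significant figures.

0.25 M

Cu⁺/Cu is the cathode, Cd²⁺/Cd the anode: E°cell = +0.95 V, n = 2.
Overall reaction: 2 Cu⁺(aq) + Cd(s) → 2 Cu(s) + Cd²⁺(aq); Q = [Cd²⁺]^1/[Cu⁺]^2.
From E = E° − (0.0592/n) log Q: log Q = (E° − E)·n/0.0592 = (+0.95 − (+0.930))·2/0.0592 = 0.6757.
So 2·log[Cu⁺] = 1·log(0.295) − log Q = -0.5302 − (0.6757) = -1.2059; log[Cu⁺] = -1.2059 / 2 = -0.6029; [Cu⁺] = 10^(-0.6029) ≈ 0.25 M.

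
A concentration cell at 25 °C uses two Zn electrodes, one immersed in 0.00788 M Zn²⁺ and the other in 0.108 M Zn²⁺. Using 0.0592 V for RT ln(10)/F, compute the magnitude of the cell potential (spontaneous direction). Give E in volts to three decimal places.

+0.034 V

For a concentration cell E°cell = 0. The 0.108 M side is the cathode (reduction is favoured where [Zn²⁺] is higher).
With n = 2, E = −(0.0592/2) log([Zn²⁺]ₐₙ/[Zn²⁺]꜀ₐₜ) = −(0.0592/2) log(0.00788/0.108) = −(0.0592/2)(-1.137) = +0.034 V.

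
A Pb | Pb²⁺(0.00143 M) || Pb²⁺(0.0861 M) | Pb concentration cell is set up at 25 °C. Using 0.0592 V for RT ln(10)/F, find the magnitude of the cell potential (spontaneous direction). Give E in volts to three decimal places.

For a concentration cell E°cell = 0. The 0.0861 M side is the cathode (reduction is favoured where [Pb²⁺] is higher).
With n = 2, E = −(0.0592/2) log([Pb²⁺]ₐₙ/[Pb²⁺]꜀ₐₜ) = −(0.0592/2) log(0.00143/0.0861) = −(0.0592/2)(-1.780) = +0.053 V.

+0.053 V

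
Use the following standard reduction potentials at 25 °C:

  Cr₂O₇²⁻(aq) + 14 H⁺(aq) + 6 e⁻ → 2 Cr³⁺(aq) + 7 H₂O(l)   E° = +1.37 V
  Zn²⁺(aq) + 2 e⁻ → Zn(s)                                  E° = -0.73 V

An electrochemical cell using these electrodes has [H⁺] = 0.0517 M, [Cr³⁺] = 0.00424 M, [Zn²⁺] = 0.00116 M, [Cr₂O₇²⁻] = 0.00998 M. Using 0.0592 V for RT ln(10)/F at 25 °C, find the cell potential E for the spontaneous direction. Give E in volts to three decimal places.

Cr₂O₇²⁻/Cr³⁺ is the cathode (higher E°), Zn²⁺/Zn the anode: E°cell = +1.37 − (-0.73) = +2.10 V, n = 6.
Overall: Cr₂O₇²⁻(aq) + 14 H⁺(aq) + 3 Zn(s) → 2 Cr³⁺(aq) + 7 H₂O(l) + 3 Zn²⁺(aq)
Q = [Cr³⁺]^2·[Zn²⁺]^3 / ([Cr₂O₇²⁻]·[H⁺]^14); log Q = 6.460.
E = E° − (0.0592/n) log Q = +2.10 − (0.0592/6)(6.460) = +2.036 V.

+2.036 V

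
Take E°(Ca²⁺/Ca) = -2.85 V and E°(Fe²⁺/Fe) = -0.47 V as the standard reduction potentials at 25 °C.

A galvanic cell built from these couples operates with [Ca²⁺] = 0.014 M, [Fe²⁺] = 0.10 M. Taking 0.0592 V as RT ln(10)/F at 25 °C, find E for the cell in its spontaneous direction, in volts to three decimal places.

+2.405 V

Fe²⁺/Fe is the cathode (higher E°), Ca²⁺/Ca the anode: E°cell = -0.47 − (-2.85) = +2.38 V, n = 2.
Overall: Fe²⁺(aq) + Ca(s) → Fe(s) + Ca²⁺(aq)
Q = [Ca²⁺] / ([Fe²⁺]); log Q = -0.854.
E = E° − (0.0592/n) log Q = +2.38 − (0.0592/2)(-0.854) = +2.405 V.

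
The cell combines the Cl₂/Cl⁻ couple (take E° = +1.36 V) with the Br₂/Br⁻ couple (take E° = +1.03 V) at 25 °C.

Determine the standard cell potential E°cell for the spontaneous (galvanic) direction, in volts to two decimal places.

+0.33 V

The Cl₂/Cl⁻ couple has the higher reduction potential, so it is the cathode; Br₂/Br⁻ is oxidised at the anode.
E°cell = E°(cathode) − E°(anode) = (+1.36) − (+1.03) = +0.33 V.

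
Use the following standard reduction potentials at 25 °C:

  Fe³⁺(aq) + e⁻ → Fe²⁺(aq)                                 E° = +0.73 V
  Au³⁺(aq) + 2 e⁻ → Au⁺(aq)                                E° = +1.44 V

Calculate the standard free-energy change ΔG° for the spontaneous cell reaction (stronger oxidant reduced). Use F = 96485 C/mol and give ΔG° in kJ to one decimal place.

-137.0 kJ

Au³⁺/Au⁺ (E° = +1.44 V) is the cathode; Fe³⁺/Fe²⁺ (E° = +0.73 V) is the anode, so E°cell = +0.71 V.
Balancing electrons gives n = 2 (lcm of 2 and 1).
ΔG° = −nFE° = −(2)(96485)(+0.71) = -137,009 J = -137.0 kJ.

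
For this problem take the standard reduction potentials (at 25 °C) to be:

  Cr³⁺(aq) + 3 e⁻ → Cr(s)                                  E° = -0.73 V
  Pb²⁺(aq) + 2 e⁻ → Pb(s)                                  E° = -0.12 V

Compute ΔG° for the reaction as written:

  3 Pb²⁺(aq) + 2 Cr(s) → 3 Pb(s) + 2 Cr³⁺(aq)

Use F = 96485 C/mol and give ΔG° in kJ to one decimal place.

As written, Pb²⁺/Pb is reduced (cathode) and Cr³⁺/Cr is oxidised (anode), so E°cell = (-0.12) − (-0.73) = +0.61 V.
Balancing electrons gives n = 6.
ΔG° = −nFE° = −(6)(96485)(+0.61) = -353,135 J = -353.1 kJ.

-353.1 kJ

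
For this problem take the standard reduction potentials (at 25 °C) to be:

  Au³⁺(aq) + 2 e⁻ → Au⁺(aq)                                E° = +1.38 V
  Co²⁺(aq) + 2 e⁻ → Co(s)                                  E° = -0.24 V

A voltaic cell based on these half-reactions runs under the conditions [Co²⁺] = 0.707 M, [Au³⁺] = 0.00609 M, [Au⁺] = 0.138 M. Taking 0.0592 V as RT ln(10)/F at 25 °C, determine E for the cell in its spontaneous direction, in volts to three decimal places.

+1.584 V

Au³⁺/Au⁺ is the cathode (higher E°), Co²⁺/Co the anode: E°cell = +1.38 − (-0.24) = +1.62 V, n = 2.
Overall: Au³⁺(aq) + Co(s) → Au⁺(aq) + Co²⁺(aq)
Q = [Au⁺]·[Co²⁺] / ([Au³⁺]); log Q = 1.205.
E = E° − (0.0592/n) log Q = +1.62 − (0.0592/2)(1.205) = +1.584 V.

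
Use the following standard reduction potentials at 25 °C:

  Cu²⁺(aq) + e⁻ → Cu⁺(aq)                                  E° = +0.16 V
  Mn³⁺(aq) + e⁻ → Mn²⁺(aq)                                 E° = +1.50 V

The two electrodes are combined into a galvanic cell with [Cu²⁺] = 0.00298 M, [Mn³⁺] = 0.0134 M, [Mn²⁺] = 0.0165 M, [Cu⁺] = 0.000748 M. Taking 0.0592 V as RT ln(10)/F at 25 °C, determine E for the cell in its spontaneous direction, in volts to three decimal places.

+1.299 V

Mn³⁺/Mn²⁺ is the cathode (higher E°), Cu²⁺/Cu⁺ the anode: E°cell = +1.50 − (+0.16) = +1.34 V, n = 1.
Overall: Mn³⁺(aq) + Cu⁺(aq) → Mn²⁺(aq) + Cu²⁺(aq)
Q = [Mn²⁺]·[Cu²⁺] / ([Mn³⁺]·[Cu⁺]); log Q = 0.691.
E = E° − (0.0592/n) log Q = +1.34 − (0.0592/1)(0.691) = +1.299 V.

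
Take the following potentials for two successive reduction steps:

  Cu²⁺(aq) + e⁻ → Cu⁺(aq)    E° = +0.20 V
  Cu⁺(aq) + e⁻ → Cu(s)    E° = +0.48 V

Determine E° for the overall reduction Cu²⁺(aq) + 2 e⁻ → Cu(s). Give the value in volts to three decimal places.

+0.340 V

Since ΔG° = −nFE° is additive over sequential reductions, n₃E°₃ = n₁E°₁ + n₂E°₂.
E°₃ = (1×+0.20 + 1×+0.48) / 2 = (+0.680) / 2 = +0.340 V.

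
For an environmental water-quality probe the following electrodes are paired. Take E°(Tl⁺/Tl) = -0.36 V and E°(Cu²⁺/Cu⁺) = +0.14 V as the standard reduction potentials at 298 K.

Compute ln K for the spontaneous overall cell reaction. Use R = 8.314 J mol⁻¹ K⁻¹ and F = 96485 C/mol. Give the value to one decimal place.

19.5

Cathode: Cu²⁺/Cu⁺; anode: Tl⁺/Tl. E°cell = (+0.14) − (-0.36) = +0.50 V, with n = 1.
ΔG° = −nFE° = −RT ln K, so ln K = nFE°/(RT) = (1)(96485)(+0.50) / ((8.314)(298)) = 19.472.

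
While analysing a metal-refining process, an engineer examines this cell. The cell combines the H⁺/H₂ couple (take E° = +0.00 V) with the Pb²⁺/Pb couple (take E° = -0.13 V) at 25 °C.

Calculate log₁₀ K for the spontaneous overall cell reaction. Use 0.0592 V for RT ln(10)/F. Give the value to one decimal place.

Cathode: H⁺/H₂; anode: Pb²⁺/Pb. E°cell = +0.13 V, n = 2.
log K = nE°cell / 0.0592 = (2)(+0.13) / 0.0592 = 4.4.

4.4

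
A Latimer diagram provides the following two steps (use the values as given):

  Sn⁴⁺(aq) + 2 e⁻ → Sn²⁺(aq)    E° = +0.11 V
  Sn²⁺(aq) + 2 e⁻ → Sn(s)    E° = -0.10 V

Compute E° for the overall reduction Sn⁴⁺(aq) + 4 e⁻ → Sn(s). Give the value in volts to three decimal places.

Since ΔG° = −nFE° is additive over sequential reductions, n₃E°₃ = n₁E°₁ + n₂E°₂.
E°₃ = (2×+0.11 + 2×-0.10) / 4 = (+0.020) / 4 = +0.005 V.

+0.005 V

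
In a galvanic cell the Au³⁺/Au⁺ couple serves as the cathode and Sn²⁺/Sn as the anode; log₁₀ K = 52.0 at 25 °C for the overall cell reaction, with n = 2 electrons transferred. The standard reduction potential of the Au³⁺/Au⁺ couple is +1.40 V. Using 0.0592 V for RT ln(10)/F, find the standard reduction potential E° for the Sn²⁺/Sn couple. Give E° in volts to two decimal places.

E°cell = (0.0592/n)·log K = (0.0592/2)(52.0) = +1.539 V.
Since Au³⁺/Au⁺ is the cathode and Sn²⁺/Sn the anode, E°cell = E°(Au³⁺/Au⁺) − E°(Sn²⁺/Sn).
So E°(Sn²⁺/Sn) = E°(Au³⁺/Au⁺) − E°cell = (+1.40) − (+1.539) = -0.14 V.

-0.14 V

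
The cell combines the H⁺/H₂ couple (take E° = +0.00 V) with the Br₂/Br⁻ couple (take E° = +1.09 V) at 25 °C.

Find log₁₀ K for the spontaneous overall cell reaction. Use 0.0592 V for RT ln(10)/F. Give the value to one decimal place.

36.8

Cathode: Br₂/Br⁻; anode: H⁺/H₂. E°cell = +1.09 V, n = 2.
log K = nE°cell / 0.0592 = (2)(+1.09) / 0.0592 = 36.8.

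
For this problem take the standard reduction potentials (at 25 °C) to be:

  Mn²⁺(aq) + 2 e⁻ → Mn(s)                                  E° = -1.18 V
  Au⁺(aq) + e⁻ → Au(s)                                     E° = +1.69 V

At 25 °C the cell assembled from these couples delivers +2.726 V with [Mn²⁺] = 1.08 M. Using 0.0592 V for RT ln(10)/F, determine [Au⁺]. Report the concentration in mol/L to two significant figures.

0.0038 M

Au⁺/Au is the cathode, Mn²⁺/Mn the anode: E°cell = +2.87 V, n = 2.
Overall reaction: 2 Au⁺(aq) + Mn(s) → 2 Au(s) + Mn²⁺(aq); Q = [Mn²⁺]^1/[Au⁺]^2.
From E = E° − (0.0592/n) log Q: log Q = (E° − E)·n/0.0592 = (+2.87 − (+2.726))·2/0.0592 = 4.8649.
So 2·log[Au⁺] = 1·log(1.08) − log Q = 0.0334 − (4.8649) = -4.8315; log[Au⁺] = -4.8315 / 2 = -2.4158; [Au⁺] = 10^(-2.4158) ≈ 0.0038 M.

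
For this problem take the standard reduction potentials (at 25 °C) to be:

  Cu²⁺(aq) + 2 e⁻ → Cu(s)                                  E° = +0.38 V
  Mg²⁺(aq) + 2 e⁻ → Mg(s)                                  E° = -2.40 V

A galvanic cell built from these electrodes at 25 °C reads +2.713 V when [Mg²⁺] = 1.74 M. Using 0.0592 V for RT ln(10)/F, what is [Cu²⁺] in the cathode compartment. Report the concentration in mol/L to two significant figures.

Cu²⁺/Cu is the cathode, Mg²⁺/Mg the anode: E°cell = +2.78 V, n = 2.
Overall reaction: Cu²⁺(aq) + Mg(s) → Cu(s) + Mg²⁺(aq); Q = [Mg²⁺]^1/[Cu²⁺]^1.
From E = E° − (0.0592/n) log Q: log Q = (E° − E)·n/0.0592 = (+2.78 − (+2.713))·2/0.0592 = 2.2635.
So 1·log[Cu²⁺] = 1·log(1.74) − log Q = 0.2405 − (2.2635) = -2.0230; [Cu²⁺] = 10^(-2.0230) ≈ 0.0095 M.

0.0095 M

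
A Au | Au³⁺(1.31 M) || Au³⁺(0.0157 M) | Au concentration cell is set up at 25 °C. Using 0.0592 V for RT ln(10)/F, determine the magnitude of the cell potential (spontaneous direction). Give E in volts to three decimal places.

+0.038 V

For a concentration cell E°cell = 0. The 1.31 M side is the cathode (reduction is favoured where [Au³⁺] is higher).
With n = 3, E = −(0.0592/3) log([Au³⁺]ₐₙ/[Au³⁺]꜀ₐₜ) = −(0.0592/3) log(0.0157/1.31) = −(0.0592/3)(-1.921) = +0.038 V.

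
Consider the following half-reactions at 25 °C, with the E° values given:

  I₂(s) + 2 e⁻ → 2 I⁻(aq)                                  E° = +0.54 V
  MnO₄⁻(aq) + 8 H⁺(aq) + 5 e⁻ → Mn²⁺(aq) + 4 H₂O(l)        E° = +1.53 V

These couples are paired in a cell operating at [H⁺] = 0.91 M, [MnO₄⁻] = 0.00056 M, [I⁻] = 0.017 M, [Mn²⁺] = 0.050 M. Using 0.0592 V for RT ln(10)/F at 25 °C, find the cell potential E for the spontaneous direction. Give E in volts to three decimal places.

MnO₄⁻/Mn²⁺ is the cathode (higher E°), I₂/I⁻ the anode: E°cell = +1.53 − (+0.54) = +0.99 V, n = 10.
Overall: 2 MnO₄⁻(aq) + 16 H⁺(aq) + 10 I⁻(aq) → 2 Mn²⁺(aq) + 8 H₂O(l) + 5 I₂(s)
Q = [Mn²⁺]^2 / ([MnO₄⁻]^2·[H⁺]^16·[I⁻]^10); log Q = 22.252.
E = E° − (0.0592/n) log Q = +0.99 − (0.0592/10)(22.252) = +0.858 V.

+0.858 V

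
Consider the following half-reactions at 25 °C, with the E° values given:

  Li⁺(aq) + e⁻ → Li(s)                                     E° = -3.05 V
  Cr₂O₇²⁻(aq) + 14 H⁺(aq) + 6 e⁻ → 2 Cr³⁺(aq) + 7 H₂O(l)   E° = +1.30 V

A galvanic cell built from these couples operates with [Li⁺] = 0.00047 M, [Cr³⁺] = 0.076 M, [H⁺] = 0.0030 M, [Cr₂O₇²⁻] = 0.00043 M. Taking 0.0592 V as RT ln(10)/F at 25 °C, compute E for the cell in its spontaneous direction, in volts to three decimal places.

Cr₂O₇²⁻/Cr³⁺ is the cathode (higher E°), Li⁺/Li the anode: E°cell = +1.30 − (-3.05) = +4.35 V, n = 6.
Overall: Cr₂O₇²⁻(aq) + 14 H⁺(aq) + 6 Li(s) → 2 Cr³⁺(aq) + 7 H₂O(l) + 6 Li⁺(aq)
Q = [Cr³⁺]^2·[Li⁺]^6 / ([Cr₂O₇²⁻]·[H⁺]^14); log Q = 16.481.
E = E° − (0.0592/n) log Q = +4.35 − (0.0592/6)(16.481) = +4.187 V.

+4.187 V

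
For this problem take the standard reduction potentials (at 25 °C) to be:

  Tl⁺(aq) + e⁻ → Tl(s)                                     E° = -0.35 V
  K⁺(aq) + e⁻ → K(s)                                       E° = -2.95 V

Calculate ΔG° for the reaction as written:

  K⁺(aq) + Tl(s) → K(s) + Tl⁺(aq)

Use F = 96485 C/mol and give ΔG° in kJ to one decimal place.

As written, K⁺/K is reduced (cathode) and Tl⁺/Tl is oxidised (anode), so E°cell = (-2.95) − (-0.35) = -2.60 V.
Balancing electrons gives n = 1.
ΔG° = −nFE° = −(1)(96485)(-2.60) = 250,861 J = +250.9 kJ.

+250.9 kJ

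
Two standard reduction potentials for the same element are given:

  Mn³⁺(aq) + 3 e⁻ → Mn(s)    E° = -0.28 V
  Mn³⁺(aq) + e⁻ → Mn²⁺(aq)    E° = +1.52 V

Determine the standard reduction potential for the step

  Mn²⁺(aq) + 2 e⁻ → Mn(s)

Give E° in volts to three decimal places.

Sequential free energies add, so n₃E°₃ = n₁E°₁ + n₂E°₂.
With n₃ = 3, and the known step contributing 1×(+1.52) V, the unknown satisfies 2·E° = 3×(-0.28) − 1×(+1.52) = -2.360.
E° = -2.360 / 2 = -1.180 V.

-1.180 V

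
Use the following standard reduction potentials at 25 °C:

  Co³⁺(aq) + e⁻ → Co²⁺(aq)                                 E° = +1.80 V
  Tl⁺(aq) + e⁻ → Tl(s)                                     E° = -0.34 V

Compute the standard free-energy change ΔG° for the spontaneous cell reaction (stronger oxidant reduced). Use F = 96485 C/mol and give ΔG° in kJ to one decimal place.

-206.5 kJ

Co³⁺/Co²⁺ (E° = +1.80 V) is the cathode; Tl⁺/Tl (E° = -0.34 V) is the anode, so E°cell = +2.14 V.
Balancing electrons gives n = 1 (lcm of 1 and 1).
ΔG° = −nFE° = −(1)(96485)(+2.14) = -206,478 J = -206.5 kJ.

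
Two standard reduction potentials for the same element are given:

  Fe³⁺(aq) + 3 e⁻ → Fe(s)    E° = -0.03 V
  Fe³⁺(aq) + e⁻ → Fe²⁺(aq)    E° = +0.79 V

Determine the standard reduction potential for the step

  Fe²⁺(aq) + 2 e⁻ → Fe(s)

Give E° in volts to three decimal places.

-0.440 V

Sequential free energies add, so n₃E°₃ = n₁E°₁ + n₂E°₂.
With n₃ = 3, and the known step contributing 1×(+0.79) V, the unknown satisfies 2·E° = 3×(-0.03) − 1×(+0.79) = -0.880.
E° = -0.880 / 2 = -0.440 V.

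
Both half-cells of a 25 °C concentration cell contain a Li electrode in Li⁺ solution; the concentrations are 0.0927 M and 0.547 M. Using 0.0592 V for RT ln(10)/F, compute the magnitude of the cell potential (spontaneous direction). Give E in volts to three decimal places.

For a concentration cell E°cell = 0. The 0.547 M side is the cathode (reduction is favoured where [Li⁺] is higher).
With n = 1, E = −(0.0592/1) log([Li⁺]ₐₙ/[Li⁺]꜀ₐₜ) = −(0.0592/1) log(0.0927/0.547) = −(0.0592/1)(-0.771) = +0.046 V.

+0.046 V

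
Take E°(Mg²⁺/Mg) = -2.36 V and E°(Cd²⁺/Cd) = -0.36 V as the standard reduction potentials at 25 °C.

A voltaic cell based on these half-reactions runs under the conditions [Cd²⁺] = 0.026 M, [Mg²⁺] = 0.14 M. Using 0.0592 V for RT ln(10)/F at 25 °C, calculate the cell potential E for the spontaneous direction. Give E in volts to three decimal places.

+1.978 V

Cd²⁺/Cd is the cathode (higher E°), Mg²⁺/Mg the anode: E°cell = -0.36 − (-2.36) = +2.00 V, n = 2.
Overall: Cd²⁺(aq) + Mg(s) → Cd(s) + Mg²⁺(aq)
Q = [Mg²⁺] / ([Cd²⁺]); log Q = 0.731.
E = E° − (0.0592/n) log Q = +2.00 − (0.0592/2)(0.731) = +1.978 V.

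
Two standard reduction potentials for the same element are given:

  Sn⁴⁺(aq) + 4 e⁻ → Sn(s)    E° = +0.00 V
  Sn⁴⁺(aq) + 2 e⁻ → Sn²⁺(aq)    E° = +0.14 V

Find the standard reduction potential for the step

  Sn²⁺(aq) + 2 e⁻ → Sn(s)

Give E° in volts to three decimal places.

-0.140 V

Sequential free energies add, so n₃E°₃ = n₁E°₁ + n₂E°₂.
With n₃ = 4, and the known step contributing 2×(+0.14) V, the unknown satisfies 2·E° = 4×(+0.00) − 2×(+0.14) = -0.280.
E° = -0.280 / 2 = -0.140 V.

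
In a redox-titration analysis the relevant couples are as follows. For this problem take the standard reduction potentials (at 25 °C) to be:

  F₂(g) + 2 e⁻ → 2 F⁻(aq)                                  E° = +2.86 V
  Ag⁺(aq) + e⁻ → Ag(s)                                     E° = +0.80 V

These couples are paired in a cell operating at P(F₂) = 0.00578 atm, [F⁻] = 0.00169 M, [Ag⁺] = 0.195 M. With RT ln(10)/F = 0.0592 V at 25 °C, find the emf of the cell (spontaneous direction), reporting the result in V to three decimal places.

F₂/F⁻ is the cathode (higher E°), Ag⁺/Ag the anode: E°cell = +2.86 − (+0.80) = +2.06 V, n = 2.
Overall: F₂(g) + 2 Ag(s) → 2 F⁻(aq) + 2 Ag⁺(aq)
Q = [F⁻]^2·[Ag⁺]^2 / (P(F₂)); log Q = -4.726.
E = E° − (0.0592/n) log Q = +2.06 − (0.0592/2)(-4.726) = +2.200 V.

+2.200 V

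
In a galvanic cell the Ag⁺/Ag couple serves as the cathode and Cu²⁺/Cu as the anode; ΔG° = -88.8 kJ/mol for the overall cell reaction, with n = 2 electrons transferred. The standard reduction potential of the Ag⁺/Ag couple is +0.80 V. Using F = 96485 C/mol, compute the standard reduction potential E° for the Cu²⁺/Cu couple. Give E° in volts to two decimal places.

E°cell = −ΔG°/(nF) = −(-88.8×10³)/((2)(96485)) = +0.460 V.
Since Ag⁺/Ag is the cathode and Cu²⁺/Cu the anode, E°cell = E°(Ag⁺/Ag) − E°(Cu²⁺/Cu).
So E°(Cu²⁺/Cu) = E°(Ag⁺/Ag) − E°cell = (+0.80) − (+0.460) = +0.34 V.

+0.34 V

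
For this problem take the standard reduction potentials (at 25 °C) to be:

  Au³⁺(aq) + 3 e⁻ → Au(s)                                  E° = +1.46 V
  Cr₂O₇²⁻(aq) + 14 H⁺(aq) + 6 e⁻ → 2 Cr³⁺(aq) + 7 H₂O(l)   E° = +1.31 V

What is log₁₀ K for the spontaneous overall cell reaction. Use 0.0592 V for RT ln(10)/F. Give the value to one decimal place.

Cathode: Au³⁺/Au; anode: Cr₂O₇²⁻/Cr³⁺. E°cell = +0.15 V, n = 6.
log K = nE°cell / 0.0592 = (6)(+0.15) / 0.0592 = 15.2.

15.2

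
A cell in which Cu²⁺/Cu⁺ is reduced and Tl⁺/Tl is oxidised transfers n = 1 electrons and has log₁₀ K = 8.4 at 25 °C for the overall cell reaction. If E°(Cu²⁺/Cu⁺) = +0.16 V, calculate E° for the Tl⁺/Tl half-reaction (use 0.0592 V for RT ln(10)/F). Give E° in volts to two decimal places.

E°cell = (0.0592/n)·log K = (0.0592/1)(8.4) = +0.497 V.
Since Cu²⁺/Cu⁺ is the cathode and Tl⁺/Tl the anode, E°cell = E°(Cu²⁺/Cu⁺) − E°(Tl⁺/Tl).
So E°(Tl⁺/Tl) = E°(Cu²⁺/Cu⁺) − E°cell = (+0.16) − (+0.497) = -0.34 V.

-0.34 V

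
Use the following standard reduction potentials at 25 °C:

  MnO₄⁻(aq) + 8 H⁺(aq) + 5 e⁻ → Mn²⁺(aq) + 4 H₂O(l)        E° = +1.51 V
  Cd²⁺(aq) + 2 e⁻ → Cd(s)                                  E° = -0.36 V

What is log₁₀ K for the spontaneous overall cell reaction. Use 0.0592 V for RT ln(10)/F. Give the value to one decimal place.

Cathode: MnO₄⁻/Mn²⁺; anode: Cd²⁺/Cd. E°cell = +1.87 V, n = 10.
log K = nE°cell / 0.0592 = (10)(+1.87) / 0.0592 = 315.9.

315.9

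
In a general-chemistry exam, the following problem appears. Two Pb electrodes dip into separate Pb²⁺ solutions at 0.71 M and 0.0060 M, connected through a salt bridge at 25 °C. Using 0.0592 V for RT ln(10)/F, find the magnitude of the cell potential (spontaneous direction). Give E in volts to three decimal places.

For a concentration cell E°cell = 0. The 0.71 M side is the cathode (reduction is favoured where [Pb²⁺] is higher).
With n = 2, E = −(0.0592/2) log([Pb²⁺]ₐₙ/[Pb²⁺]꜀ₐₜ) = −(0.0592/2) log(0.006/0.71) = −(0.0592/2)(-2.073) = +0.061 V.

+0.061 V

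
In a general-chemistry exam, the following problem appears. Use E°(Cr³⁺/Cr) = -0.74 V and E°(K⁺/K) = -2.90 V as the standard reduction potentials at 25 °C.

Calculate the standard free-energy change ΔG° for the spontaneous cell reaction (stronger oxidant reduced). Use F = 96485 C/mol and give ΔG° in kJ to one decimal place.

-625.2 kJ

Cr³⁺/Cr (E° = -0.74 V) is the cathode; K⁺/K (E° = -2.90 V) is the anode, so E°cell = +2.16 V.
Balancing electrons gives n = 3 (lcm of 3 and 1).
ΔG° = −nFE° = −(3)(96485)(+2.16) = -625,223 J = -625.2 kJ.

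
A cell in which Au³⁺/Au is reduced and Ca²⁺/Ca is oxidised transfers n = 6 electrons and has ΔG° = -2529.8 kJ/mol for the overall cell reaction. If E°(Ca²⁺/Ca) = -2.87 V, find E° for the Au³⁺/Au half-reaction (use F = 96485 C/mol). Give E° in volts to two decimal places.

+1.50 V

E°cell = −ΔG°/(nF) = −(-2529.8×10³)/((6)(96485)) = +4.370 V.
Since Au³⁺/Au is the cathode and Ca²⁺/Ca the anode, E°cell = E°(Au³⁺/Au) − E°(Ca²⁺/Ca).
So E°(Au³⁺/Au) = E°cell + E°(Ca²⁺/Ca) = +4.370 + (-2.87) = +1.50 V.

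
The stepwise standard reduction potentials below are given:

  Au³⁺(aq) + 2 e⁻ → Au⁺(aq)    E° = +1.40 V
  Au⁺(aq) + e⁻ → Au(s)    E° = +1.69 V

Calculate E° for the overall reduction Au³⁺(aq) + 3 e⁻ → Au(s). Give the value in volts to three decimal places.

Since ΔG° = −nFE° is additive over sequential reductions, n₃E°₃ = n₁E°₁ + n₂E°₂.
E°₃ = (2×+1.40 + 1×+1.69) / 3 = (+4.490) / 3 = +1.497 V.
Simply averaging or adding the two E° values would be wrong; the electron-weighted sum is required.

+1.497 V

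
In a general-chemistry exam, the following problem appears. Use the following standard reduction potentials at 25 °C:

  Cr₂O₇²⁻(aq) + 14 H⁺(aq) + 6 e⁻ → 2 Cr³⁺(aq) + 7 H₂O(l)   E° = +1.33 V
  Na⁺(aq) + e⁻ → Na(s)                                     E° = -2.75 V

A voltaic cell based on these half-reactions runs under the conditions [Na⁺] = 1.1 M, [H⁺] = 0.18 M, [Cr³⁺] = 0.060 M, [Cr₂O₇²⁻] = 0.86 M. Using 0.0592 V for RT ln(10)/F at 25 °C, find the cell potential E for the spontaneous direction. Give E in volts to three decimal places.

+3.998 V

Cr₂O₇²⁻/Cr³⁺ is the cathode (higher E°), Na⁺/Na the anode: E°cell = +1.33 − (-2.75) = +4.08 V, n = 6.
Overall: Cr₂O₇²⁻(aq) + 14 H⁺(aq) + 6 Na(s) → 2 Cr³⁺(aq) + 7 H₂O(l) + 6 Na⁺(aq)
Q = [Cr³⁺]^2·[Na⁺]^6 / ([Cr₂O₇²⁻]·[H⁺]^14); log Q = 8.296.
E = E° − (0.0592/n) log Q = +4.08 − (0.0592/6)(8.296) = +3.998 V.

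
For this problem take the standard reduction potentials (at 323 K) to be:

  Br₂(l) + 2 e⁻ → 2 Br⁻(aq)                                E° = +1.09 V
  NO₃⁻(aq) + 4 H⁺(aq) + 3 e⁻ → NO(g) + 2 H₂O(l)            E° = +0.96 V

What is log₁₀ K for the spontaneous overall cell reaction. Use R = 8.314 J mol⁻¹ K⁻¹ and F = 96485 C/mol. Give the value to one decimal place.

Cathode: Br₂/Br⁻; anode: NO₃⁻/NO. E°cell = (+1.09) − (+0.96) = +0.13 V, with n = 6.
ΔG° = −nFE° = −RT ln K, so ln K = nFE°/(RT) = (6)(96485)(+0.13) / ((8.314)(323)) = 28.025.
log₁₀ K = 28.025 / ln 10 = 12.2.

12.2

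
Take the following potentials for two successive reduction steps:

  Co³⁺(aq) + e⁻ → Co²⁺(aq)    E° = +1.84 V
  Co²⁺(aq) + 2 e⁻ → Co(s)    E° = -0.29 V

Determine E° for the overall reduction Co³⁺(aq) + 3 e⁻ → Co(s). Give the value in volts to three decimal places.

+0.420 V

Standard free energies of sequential steps add: ΔG°₃ = ΔG°₁ + ΔG°₂, so n₃E°₃ = n₁E°₁ + n₂E°₂.
E°₃ = (1×+1.84 + 2×-0.29) / 3 = (+1.260) / 3 = +0.420 V.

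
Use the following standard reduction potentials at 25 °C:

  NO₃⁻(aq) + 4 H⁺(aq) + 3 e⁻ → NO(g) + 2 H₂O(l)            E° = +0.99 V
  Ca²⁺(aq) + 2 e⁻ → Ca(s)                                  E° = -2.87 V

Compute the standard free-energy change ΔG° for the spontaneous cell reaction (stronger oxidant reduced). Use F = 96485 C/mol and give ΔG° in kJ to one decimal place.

-2234.6 kJ

NO₃⁻/NO (E° = +0.99 V) is the cathode; Ca²⁺/Ca (E° = -2.87 V) is the anode, so E°cell = +3.86 V.
Balancing electrons gives n = 6 (lcm of 3 and 2).
ΔG° = −nFE° = −(6)(96485)(+3.86) = -2,234,593 J = -2234.6 kJ.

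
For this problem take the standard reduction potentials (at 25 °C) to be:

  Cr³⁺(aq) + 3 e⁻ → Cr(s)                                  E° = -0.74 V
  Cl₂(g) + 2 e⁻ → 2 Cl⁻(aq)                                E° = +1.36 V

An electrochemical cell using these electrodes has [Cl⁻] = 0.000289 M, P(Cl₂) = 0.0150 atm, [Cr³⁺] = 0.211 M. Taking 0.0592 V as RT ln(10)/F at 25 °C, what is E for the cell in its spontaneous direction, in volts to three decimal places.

+2.269 V

Cl₂/Cl⁻ is the cathode (higher E°), Cr³⁺/Cr the anode: E°cell = +1.36 − (-0.74) = +2.10 V, n = 6.
Overall: 3 Cl₂(g) + 2 Cr(s) → 6 Cl⁻(aq) + 2 Cr³⁺(aq)
Q = [Cl⁻]^6·[Cr³⁺]^2 / (P(Cl₂)^3); log Q = -17.114.
E = E° − (0.0592/n) log Q = +2.10 − (0.0592/6)(-17.114) = +2.269 V.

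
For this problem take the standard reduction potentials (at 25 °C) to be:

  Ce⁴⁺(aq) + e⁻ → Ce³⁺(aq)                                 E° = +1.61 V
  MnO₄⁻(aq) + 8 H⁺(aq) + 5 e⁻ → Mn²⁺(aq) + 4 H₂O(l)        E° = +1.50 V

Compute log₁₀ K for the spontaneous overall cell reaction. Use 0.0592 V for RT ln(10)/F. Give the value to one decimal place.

9.3

Cathode: Ce⁴⁺/Ce³⁺; anode: MnO₄⁻/Mn²⁺. E°cell = +0.11 V, n = 5.
log K = nE°cell / 0.0592 = (5)(+0.11) / 0.0592 = 9.3.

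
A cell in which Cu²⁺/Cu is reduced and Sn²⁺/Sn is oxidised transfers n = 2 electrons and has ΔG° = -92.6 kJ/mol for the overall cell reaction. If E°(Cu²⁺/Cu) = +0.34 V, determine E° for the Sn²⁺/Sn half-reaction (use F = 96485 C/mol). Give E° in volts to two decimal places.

E°cell = −ΔG°/(nF) = −(-92.6×10³)/((2)(96485)) = +0.480 V.
Since Cu²⁺/Cu is the cathode and Sn²⁺/Sn the anode, E°cell = E°(Cu²⁺/Cu) − E°(Sn²⁺/Sn).
So E°(Sn²⁺/Sn) = E°(Cu²⁺/Cu) − E°cell = (+0.34) − (+0.480) = -0.14 V.

-0.14 V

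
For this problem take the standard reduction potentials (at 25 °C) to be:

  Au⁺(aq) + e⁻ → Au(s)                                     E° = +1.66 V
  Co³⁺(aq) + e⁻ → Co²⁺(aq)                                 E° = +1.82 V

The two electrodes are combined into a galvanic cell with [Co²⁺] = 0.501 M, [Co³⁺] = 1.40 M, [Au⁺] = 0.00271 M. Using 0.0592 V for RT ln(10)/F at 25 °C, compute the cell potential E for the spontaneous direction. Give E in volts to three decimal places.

Co³⁺/Co²⁺ is the cathode (higher E°), Au⁺/Au the anode: E°cell = +1.82 − (+1.66) = +0.16 V, n = 1.
Overall: Co³⁺(aq) + Au(s) → Co²⁺(aq) + Au⁺(aq)
Q = [Co²⁺]·[Au⁺] / ([Co³⁺]); log Q = -3.013.
E = E° − (0.0592/n) log Q = +0.16 − (0.0592/1)(-3.013) = +0.338 V.

+0.338 V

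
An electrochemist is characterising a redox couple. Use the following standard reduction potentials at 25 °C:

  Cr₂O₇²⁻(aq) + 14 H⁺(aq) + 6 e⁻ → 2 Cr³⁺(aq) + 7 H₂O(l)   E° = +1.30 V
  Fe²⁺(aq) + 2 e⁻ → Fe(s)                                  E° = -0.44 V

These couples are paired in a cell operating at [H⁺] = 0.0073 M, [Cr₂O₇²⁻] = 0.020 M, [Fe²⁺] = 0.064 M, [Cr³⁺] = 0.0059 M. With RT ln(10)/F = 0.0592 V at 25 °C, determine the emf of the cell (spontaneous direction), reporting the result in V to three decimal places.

Cr₂O₇²⁻/Cr³⁺ is the cathode (higher E°), Fe²⁺/Fe the anode: E°cell = +1.30 − (-0.44) = +1.74 V, n = 6.
Overall: Cr₂O₇²⁻(aq) + 14 H⁺(aq) + 3 Fe(s) → 2 Cr³⁺(aq) + 7 H₂O(l) + 3 Fe²⁺(aq)
Q = [Cr³⁺]^2·[Fe²⁺]^3 / ([Cr₂O₇²⁻]·[H⁺]^14); log Q = 23.573.
E = E° − (0.0592/n) log Q = +1.74 − (0.0592/6)(23.573) = +1.507 V.

+1.507 V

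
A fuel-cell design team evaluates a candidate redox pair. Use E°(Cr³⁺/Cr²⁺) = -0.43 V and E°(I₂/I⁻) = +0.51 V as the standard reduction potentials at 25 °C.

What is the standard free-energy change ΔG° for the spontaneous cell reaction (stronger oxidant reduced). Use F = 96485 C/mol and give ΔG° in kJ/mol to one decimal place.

-181.4 kJ/mol

I₂/I⁻ (E° = +0.51 V) is the cathode; Cr³⁺/Cr²⁺ (E° = -0.43 V) is the anode, so E°cell = +0.94 V.
Balancing electrons gives n = 2 (lcm of 2 and 1).
ΔG° = −nFE° = −(2)(96485)(+0.94) = -181,392 J = -181.4 kJ/mol.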